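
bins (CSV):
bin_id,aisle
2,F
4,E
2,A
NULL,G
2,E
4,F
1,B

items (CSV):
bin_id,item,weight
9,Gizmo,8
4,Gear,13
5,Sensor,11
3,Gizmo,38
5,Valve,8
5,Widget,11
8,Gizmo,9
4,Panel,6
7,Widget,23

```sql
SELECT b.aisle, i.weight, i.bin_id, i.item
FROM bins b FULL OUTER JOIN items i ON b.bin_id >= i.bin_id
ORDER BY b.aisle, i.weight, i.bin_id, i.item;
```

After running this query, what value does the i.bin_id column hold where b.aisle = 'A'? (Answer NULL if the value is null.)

NULL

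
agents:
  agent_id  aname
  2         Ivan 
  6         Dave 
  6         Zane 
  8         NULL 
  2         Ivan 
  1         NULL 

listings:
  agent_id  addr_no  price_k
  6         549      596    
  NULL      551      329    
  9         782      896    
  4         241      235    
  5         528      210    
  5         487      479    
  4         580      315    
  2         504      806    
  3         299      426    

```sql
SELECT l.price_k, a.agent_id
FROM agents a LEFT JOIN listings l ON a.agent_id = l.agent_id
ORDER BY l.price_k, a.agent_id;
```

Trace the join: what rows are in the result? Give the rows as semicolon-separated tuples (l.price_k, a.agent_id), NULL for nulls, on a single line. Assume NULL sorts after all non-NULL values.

(596, 6); (596, 6); (806, 2); (806, 2); (NULL, 1); (NULL, 8)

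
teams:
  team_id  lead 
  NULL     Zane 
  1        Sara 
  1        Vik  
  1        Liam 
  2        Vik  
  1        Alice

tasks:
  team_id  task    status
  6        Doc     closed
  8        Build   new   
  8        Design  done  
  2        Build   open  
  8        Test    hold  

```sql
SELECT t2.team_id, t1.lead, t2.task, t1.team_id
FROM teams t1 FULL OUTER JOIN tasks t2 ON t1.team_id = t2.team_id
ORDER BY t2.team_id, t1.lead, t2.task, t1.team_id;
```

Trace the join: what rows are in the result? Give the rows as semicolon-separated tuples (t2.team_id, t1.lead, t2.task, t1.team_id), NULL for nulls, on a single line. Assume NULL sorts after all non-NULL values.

(2, Vik, Build, 2); (6, NULL, Doc, NULL); (8, NULL, Build, NULL); (8, NULL, Design, NULL); (8, NULL, Test, NULL); (NULL, Alice, NULL, 1); (NULL, Liam, NULL, 1); (NULL, Sara, NULL, 1); (NULL, Vik, NULL, 1); (NULL, Zane, NULL, NULL)

FULL OUTER JOIN keeps every row from both sides; unmatched rows get NULL for the other side's columns.
Matching on t1.team_id = t2.team_id. A NULL in a compared column never satisfies the condition.
- team_id=NULL: no t2 row matches, row kept with t2 columns NULL.
- team_id=1: no t2 row matches, row kept with t2 columns NULL.
- team_id=1: no t2 row matches, row kept with t2 columns NULL.
- team_id=1: no t2 row matches, row kept with t2 columns NULL.
- team_id=2: 1 matching t2 row(s), so 1 row(s) emitted.
- team_id=1: no t2 row matches, row kept with t2 columns NULL.
- plus 4 unmatched t2 row(s), each kept with NULL t1 columns.
After projecting and ordering:
t2.team_id | t1.lead | t2.task | t1.team_id
2 | Vik | Build | 2
6 | NULL | Doc | NULL
8 | NULL | Build | NULL
8 | NULL | Design | NULL
8 | NULL | Test | NULL
NULL | Alice | NULL | 1
NULL | Liam | NULL | 1
NULL | Sara | NULL | 1
NULL | Vik | NULL | 1
NULL | Zane | NULL | NULL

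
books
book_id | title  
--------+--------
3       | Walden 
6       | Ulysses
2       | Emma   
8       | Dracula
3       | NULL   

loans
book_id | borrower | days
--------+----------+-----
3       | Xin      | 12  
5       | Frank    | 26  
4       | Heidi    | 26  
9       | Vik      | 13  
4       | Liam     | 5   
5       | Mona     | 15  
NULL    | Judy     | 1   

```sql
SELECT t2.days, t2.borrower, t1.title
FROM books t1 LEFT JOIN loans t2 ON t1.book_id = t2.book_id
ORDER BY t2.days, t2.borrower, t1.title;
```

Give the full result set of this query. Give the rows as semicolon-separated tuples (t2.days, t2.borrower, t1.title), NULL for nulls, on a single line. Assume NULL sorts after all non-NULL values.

(12, Xin, Walden); (12, Xin, NULL); (NULL, NULL, Dracula); (NULL, NULL, Emma); (NULL, NULL, Ulysses)

LEFT JOIN keeps every row from `books`; unmatched rows get NULL for `loans`'s columns.
Matching on t1.book_id = t2.book_id. A NULL in a compared column never satisfies the condition.
Matched pairs: 2; unmatched t1 rows kept: 3.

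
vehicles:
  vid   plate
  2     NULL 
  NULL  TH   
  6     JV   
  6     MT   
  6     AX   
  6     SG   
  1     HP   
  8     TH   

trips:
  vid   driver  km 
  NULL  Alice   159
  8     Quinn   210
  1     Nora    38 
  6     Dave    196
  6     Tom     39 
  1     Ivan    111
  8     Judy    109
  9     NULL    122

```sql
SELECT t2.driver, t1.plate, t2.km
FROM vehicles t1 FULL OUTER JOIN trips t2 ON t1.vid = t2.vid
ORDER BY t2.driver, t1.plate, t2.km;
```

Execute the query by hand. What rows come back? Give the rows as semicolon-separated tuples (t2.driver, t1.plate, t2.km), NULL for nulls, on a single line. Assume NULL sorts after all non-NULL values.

FULL OUTER JOIN keeps every row from both sides; unmatched rows get NULL for the other side's columns.
Matching on t1.vid = t2.vid. A NULL in a compared column never satisfies the condition.
- t1[0] vid=2 → no match; kept with NULLs on the t2 side.
- t1[1] vid=NULL → no match; kept with NULLs on the t2 side.
- t1[2] vid=6 → 2 match(es) in t2 → 2 row(s).
- t1[3] vid=6 → 2 match(es) in t2 → 2 row(s).
- t1[4] vid=6 → 2 match(es) in t2 → 2 row(s).
- t1[5] vid=6 → 2 match(es) in t2 → 2 row(s).
- t1[6] vid=1 → 2 match(es) in t2 → 2 row(s).
- t1[7] vid=8 → 2 match(es) in t2 → 2 row(s).
- 2 row(s) from t2 found no t1 partner → padded with NULL.

(Alice, NULL, 159); (Dave, AX, 196); (Dave, JV, 196); (Dave, MT, 196); (Dave, SG, 196); (Ivan, HP, 111); (Judy, TH, 109); (Nora, HP, 38); (Quinn, TH, 210); (Tom, AX, 39); (Tom, JV, 39); (Tom, MT, 39); (Tom, SG, 39); (NULL, TH, NULL); (NULL, NULL, 122); (NULL, NULL, NULL)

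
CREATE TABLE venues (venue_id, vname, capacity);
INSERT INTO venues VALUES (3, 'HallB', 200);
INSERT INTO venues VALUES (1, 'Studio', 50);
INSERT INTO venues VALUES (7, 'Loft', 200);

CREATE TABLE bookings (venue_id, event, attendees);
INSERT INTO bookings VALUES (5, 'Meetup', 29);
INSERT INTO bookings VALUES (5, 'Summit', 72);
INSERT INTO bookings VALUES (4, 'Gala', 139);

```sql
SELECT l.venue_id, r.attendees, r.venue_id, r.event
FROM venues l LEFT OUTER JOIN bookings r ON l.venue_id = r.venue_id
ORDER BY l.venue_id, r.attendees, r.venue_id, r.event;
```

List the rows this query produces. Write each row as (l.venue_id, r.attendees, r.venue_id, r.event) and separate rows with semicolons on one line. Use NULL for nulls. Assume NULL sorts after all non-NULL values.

(1, NULL, NULL, NULL); (3, NULL, NULL, NULL); (7, NULL, NULL, NULL)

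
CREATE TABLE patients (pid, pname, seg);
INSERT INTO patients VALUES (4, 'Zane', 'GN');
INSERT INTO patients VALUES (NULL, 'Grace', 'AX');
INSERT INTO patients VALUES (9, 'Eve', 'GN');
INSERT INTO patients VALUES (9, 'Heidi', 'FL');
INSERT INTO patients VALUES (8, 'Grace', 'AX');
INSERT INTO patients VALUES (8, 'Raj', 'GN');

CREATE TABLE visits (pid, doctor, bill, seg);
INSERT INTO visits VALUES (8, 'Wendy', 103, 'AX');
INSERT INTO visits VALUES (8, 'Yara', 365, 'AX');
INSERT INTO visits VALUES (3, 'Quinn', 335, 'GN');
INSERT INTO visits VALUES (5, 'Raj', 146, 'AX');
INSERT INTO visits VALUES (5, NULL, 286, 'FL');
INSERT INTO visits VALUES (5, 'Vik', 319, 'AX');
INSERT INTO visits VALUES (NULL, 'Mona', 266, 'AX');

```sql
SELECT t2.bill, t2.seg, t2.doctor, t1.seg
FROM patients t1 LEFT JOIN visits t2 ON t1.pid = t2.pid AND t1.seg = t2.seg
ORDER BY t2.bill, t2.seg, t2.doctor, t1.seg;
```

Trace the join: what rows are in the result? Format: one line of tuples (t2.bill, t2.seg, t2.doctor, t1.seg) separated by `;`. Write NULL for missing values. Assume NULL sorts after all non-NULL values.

(103, AX, Wendy, AX); (365, AX, Yara, AX); (NULL, NULL, NULL, AX); (NULL, NULL, NULL, FL); (NULL, NULL, NULL, GN); (NULL, NULL, NULL, GN); (NULL, NULL, NULL, GN)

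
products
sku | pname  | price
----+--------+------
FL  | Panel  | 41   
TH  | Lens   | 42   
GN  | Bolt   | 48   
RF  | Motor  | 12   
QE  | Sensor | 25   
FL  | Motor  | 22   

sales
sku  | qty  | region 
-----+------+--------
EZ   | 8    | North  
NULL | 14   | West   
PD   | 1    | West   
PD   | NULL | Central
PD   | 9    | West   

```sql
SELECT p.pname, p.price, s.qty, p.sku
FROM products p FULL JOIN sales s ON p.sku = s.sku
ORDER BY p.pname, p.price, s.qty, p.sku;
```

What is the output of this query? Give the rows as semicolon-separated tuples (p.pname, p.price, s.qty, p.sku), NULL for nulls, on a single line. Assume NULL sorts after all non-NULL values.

FULL OUTER JOIN keeps every row from both sides; unmatched rows get NULL for the other side's columns.
Matching on p.sku = s.sku. A NULL in a compared column never satisfies the condition.
- p row (sku=FL): no match → kept, s columns NULL.
- p row (sku=TH): no match → kept, s columns NULL.
- p row (sku=GN): no match → kept, s columns NULL.
- p row (sku=RF): no match → kept, s columns NULL.
- p row (sku=QE): no match → kept, s columns NULL.
- p row (sku=FL): no match → kept, s columns NULL.
- 5 row(s) from s found no p partner → padded with NULL.

(Bolt, 48, NULL, GN); (Lens, 42, NULL, TH); (Motor, 12, NULL, RF); (Motor, 22, NULL, FL); (Panel, 41, NULL, FL); (Sensor, 25, NULL, QE); (NULL, NULL, 1, NULL); (NULL, NULL, 8, NULL); (NULL, NULL, 9, NULL); (NULL, NULL, 14, NULL); (NULL, NULL, NULL, NULL)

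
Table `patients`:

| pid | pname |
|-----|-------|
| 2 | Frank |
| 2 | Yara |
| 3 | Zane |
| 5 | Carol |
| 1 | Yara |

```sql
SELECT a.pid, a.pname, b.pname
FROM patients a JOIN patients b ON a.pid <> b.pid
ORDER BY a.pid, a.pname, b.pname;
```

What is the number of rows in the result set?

18

INNER JOIN keeps only pairs where the ON condition holds.
Matching on a.pid <> b.pid.
- a (pid=2) pairs with 3 row(s) of b.
- a (pid=2) pairs with 3 row(s) of b.
- a (pid=3) pairs with 4 row(s) of b.
- a (pid=5) pairs with 4 row(s) of b.
- a (pid=1) pairs with 4 row(s) of b.
Total: 18 rows.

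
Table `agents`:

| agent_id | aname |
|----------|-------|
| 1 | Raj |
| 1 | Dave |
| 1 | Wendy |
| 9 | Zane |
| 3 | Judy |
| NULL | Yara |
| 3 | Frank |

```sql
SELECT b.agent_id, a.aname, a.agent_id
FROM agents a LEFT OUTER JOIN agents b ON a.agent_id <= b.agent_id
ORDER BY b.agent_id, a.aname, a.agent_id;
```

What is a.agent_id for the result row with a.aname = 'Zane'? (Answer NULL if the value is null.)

LEFT JOIN keeps every row from `agents a`; unmatched rows get NULL for `agents b`'s columns.
Matching on a.agent_id <= b.agent_id. A NULL in a compared column never satisfies the condition.
Matched pairs: 25; unmatched a rows kept: 1.

9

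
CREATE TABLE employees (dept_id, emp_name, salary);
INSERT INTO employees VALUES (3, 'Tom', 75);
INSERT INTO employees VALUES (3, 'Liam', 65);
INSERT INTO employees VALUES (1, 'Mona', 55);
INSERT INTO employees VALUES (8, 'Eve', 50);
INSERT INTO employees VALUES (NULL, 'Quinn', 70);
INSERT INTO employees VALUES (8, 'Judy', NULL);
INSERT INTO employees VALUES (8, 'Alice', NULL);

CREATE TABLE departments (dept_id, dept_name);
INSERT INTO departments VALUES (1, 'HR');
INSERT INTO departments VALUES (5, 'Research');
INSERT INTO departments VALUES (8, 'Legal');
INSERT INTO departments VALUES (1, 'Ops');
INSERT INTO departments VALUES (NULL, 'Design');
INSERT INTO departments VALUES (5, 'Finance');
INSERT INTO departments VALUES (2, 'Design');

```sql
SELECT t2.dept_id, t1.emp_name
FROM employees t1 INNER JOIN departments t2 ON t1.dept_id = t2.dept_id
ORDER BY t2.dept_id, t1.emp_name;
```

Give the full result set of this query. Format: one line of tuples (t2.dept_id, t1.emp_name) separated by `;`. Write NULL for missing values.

(1, Mona); (1, Mona); (8, Alice); (8, Eve); (8, Judy)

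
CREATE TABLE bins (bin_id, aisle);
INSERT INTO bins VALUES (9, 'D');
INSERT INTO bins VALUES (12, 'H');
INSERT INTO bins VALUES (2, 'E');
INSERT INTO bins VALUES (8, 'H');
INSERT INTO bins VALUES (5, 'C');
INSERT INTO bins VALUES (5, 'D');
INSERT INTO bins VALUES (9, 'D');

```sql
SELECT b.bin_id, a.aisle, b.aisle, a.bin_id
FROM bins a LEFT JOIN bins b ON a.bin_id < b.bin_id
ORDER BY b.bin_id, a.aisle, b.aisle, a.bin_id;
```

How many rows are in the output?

LEFT JOIN keeps every row from `bins a`; unmatched rows get NULL for `bins b`'s columns.
Matching on a.bin_id < b.bin_id.
- a[0] bin_id=9 → 1 match(es) in b → 1 row(s).
- a[1] bin_id=12 → no match; kept with NULLs on the b side.
- a[2] bin_id=2 → 6 match(es) in b → 6 row(s).
- a[3] bin_id=8 → 3 match(es) in b → 3 row(s).
- a[4] bin_id=5 → 4 match(es) in b → 4 row(s).
- a[5] bin_id=5 → 4 match(es) in b → 4 row(s).
- a[6] bin_id=9 → 1 match(es) in b → 1 row(s).
Total: 19 matched + 1 padded = 20 rows.

20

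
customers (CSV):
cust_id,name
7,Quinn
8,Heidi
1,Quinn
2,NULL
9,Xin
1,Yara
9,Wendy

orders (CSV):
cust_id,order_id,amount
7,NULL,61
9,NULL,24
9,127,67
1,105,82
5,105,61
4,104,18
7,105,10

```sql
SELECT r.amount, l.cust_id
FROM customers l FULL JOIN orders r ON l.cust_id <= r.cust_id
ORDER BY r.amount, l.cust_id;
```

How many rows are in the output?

FULL OUTER JOIN keeps every row from both sides; unmatched rows get NULL for the other side's columns.
Matching on l.cust_id <= r.cust_id.
- cust_id=7: 4 matching r row(s), so 4 row(s) emitted.
- cust_id=8: 2 matching r row(s), so 2 row(s) emitted.
- cust_id=1: 7 matching r row(s), so 7 row(s) emitted.
- cust_id=2: 6 matching r row(s), so 6 row(s) emitted.
- cust_id=9: 2 matching r row(s), so 2 row(s) emitted.
- cust_id=1: 7 matching r row(s), so 7 row(s) emitted.
- cust_id=9: 2 matching r row(s), so 2 row(s) emitted.
Total: 30 rows.

30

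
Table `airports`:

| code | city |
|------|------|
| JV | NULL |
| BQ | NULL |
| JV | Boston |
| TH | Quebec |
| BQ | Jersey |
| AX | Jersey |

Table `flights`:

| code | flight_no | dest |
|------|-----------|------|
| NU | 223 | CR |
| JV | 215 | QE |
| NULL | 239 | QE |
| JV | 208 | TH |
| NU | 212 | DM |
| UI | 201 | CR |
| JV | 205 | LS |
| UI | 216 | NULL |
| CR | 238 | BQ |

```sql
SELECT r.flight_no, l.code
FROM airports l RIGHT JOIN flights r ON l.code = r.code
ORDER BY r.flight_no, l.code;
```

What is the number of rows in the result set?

12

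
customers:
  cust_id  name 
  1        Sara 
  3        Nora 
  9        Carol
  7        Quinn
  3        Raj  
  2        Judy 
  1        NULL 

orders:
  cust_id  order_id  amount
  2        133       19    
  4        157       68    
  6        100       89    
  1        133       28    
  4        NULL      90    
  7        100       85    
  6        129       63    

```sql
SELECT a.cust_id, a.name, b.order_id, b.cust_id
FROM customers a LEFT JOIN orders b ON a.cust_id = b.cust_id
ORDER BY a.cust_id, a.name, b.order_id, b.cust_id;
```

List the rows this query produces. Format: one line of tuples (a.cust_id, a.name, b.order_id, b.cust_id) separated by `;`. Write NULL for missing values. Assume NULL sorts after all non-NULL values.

(1, Sara, 133, 1); (1, NULL, 133, 1); (2, Judy, 133, 2); (3, Nora, NULL, NULL); (3, Raj, NULL, NULL); (7, Quinn, 100, 7); (9, Carol, NULL, NULL)

LEFT JOIN keeps every row from `customers`; unmatched rows get NULL for `orders`'s columns.
Matching on a.cust_id = b.cust_id.
- a row (cust_id=1): matches 1 b row(s) → 1 output row(s).
- a row (cust_id=3): no match → kept, b columns NULL.
- a row (cust_id=9): no match → kept, b columns NULL.
- a row (cust_id=7): matches 1 b row(s) → 1 output row(s).
- a row (cust_id=3): no match → kept, b columns NULL.
- a row (cust_id=2): matches 1 b row(s) → 1 output row(s).
- a row (cust_id=1): matches 1 b row(s) → 1 output row(s).
After projecting and ordering:
a.cust_id | a.name | b.order_id | b.cust_id
1 | Sara | 133 | 1
1 | NULL | 133 | 1
2 | Judy | 133 | 2
3 | Nora | NULL | NULL
3 | Raj | NULL | NULL
7 | Quinn | 100 | 7
9 | Carol | NULL | NULL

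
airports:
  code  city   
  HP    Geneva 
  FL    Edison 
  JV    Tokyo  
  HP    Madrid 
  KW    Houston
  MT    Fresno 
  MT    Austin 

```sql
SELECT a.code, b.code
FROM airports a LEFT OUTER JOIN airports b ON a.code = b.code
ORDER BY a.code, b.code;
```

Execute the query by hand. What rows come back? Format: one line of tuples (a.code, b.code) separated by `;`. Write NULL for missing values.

LEFT JOIN keeps every row from `airports a`; unmatched rows get NULL for `airports b`'s columns.
Matching on a.code = b.code.
Matched pairs: 11; unmatched a rows kept: 0.

(FL, FL); (HP, HP); (HP, HP); (HP, HP); (HP, HP); (JV, JV); (KW, KW); (MT, MT); (MT, MT); (MT, MT); (MT, MT)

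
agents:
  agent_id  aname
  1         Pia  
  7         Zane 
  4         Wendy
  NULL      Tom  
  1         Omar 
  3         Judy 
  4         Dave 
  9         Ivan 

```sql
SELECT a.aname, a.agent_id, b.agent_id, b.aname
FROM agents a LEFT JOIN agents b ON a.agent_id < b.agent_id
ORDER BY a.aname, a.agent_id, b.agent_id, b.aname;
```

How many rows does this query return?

21

LEFT JOIN keeps every row from `agents a`; unmatched rows get NULL for `agents b`'s columns.
Matching on a.agent_id < b.agent_id. A NULL in a compared column never satisfies the condition.
Matched pairs: 19; unmatched a rows kept: 2.
Total: 19 matched + 2 padded = 21 rows.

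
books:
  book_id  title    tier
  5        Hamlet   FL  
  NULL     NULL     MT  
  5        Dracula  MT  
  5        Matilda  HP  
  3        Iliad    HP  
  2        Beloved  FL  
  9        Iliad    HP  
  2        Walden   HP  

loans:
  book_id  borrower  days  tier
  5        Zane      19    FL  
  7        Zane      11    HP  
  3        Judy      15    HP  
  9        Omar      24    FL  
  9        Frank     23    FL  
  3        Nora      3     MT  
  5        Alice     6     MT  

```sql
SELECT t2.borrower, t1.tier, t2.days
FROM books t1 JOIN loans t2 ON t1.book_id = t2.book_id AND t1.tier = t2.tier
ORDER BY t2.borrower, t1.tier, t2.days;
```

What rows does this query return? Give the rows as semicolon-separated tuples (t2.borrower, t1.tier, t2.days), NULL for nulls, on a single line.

INNER JOIN keeps only pairs where the ON condition holds.
Matching on t1.book_id = t2.book_id AND t1.tier = t2.tier. A NULL in a compared column never satisfies the condition.
- book_id=5, tier=FL: 1 matching t2 row(s), so 1 row(s) emitted.
- book_id=NULL, tier=MT: no matching t2 row, dropped.
- book_id=5, tier=MT: 1 matching t2 row(s), so 1 row(s) emitted.
- book_id=5, tier=HP: no matching t2 row, dropped.
- book_id=3, tier=HP: 1 matching t2 row(s), so 1 row(s) emitted.
- book_id=2, tier=FL: no matching t2 row, dropped.
- book_id=9, tier=HP: no matching t2 row, dropped.
- book_id=2, tier=HP: no matching t2 row, dropped.
After projecting and ordering:
t2.borrower | t1.tier | t2.days
Alice | MT | 6
Judy | HP | 15
Zane | FL | 19

(Alice, MT, 6); (Judy, HP, 15); (Zane, FL, 19)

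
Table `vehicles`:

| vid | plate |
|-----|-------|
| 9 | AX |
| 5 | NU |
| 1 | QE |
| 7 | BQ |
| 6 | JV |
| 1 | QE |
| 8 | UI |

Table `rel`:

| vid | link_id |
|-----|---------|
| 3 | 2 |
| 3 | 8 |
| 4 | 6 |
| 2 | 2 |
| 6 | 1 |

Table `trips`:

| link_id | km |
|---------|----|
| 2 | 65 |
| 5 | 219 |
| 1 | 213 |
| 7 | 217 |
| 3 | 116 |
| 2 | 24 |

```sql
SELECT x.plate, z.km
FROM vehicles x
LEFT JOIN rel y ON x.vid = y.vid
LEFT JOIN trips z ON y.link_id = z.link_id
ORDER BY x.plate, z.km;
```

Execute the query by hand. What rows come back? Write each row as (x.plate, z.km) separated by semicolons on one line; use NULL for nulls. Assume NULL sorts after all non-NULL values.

(AX, NULL); (BQ, NULL); (JV, 213); (NU, NULL); (QE, NULL); (QE, NULL); (UI, NULL)

Evaluate left to right. First `vehicles x LEFT JOIN rel y` on vid: 7 row(s).
Then LEFT JOIN `trips z` on link_id: each of those 7 rows is kept; rows whose y.link_id has no match in z get NULL for z's columns.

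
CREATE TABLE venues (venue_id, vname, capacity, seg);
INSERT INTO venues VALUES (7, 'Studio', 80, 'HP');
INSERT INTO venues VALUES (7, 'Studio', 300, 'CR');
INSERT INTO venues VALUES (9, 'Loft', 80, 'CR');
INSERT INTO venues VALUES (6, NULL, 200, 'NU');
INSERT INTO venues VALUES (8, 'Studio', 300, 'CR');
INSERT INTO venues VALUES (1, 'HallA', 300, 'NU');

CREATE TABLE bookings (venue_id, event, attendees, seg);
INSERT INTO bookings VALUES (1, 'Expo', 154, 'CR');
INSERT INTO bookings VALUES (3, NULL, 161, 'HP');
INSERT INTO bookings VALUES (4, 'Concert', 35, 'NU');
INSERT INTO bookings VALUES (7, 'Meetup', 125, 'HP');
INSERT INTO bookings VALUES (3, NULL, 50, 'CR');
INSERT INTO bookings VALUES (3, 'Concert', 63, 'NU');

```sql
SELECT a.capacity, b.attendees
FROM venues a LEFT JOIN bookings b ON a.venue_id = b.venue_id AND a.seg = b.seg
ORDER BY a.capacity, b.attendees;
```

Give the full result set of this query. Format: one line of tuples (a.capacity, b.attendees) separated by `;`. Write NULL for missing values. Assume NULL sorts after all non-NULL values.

LEFT JOIN keeps every row from `venues`; unmatched rows get NULL for `bookings`'s columns.
Matching on a.venue_id = b.venue_id AND a.seg = b.seg.
- a[0] venue_id=7, seg=HP → 1 match(es) in b → 1 row(s).
- a[1] venue_id=7, seg=CR → no match; kept with NULLs on the b side.
- a[2] venue_id=9, seg=CR → no match; kept with NULLs on the b side.
- a[3] venue_id=6, seg=NU → no match; kept with NULLs on the b side.
- a[4] venue_id=8, seg=CR → no match; kept with NULLs on the b side.
- a[5] venue_id=1, seg=NU → no match; kept with NULLs on the b side.
After projecting and ordering:
a.capacity | b.attendees
80 | 125
80 | NULL
200 | NULL
300 | NULL
300 | NULL
300 | NULL

(80, 125); (80, NULL); (200, NULL); (300, NULL); (300, NULL); (300, NULL)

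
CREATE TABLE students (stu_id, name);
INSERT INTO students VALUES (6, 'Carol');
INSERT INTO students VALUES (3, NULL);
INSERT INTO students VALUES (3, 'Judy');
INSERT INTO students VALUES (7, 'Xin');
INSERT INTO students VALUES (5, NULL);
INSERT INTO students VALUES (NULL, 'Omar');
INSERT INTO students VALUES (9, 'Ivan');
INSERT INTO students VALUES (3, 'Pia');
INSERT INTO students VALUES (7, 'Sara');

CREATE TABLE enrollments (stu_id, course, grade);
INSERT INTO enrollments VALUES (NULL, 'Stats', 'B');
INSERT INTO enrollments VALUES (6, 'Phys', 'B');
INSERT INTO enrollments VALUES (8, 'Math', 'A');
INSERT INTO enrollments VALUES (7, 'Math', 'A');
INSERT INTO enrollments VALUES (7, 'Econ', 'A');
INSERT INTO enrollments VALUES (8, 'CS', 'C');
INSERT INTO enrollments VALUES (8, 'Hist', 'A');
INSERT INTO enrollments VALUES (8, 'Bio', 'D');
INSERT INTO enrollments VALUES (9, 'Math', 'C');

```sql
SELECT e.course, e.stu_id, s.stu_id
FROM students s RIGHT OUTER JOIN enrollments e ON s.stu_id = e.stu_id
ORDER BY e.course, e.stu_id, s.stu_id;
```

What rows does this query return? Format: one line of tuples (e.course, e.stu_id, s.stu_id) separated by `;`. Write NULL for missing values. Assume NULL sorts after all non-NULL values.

(Bio, 8, NULL); (CS, 8, NULL); (Econ, 7, 7); (Econ, 7, 7); (Hist, 8, NULL); (Math, 7, 7); (Math, 7, 7); (Math, 8, NULL); (Math, 9, 9); (Phys, 6, 6); (Stats, NULL, NULL)

RIGHT JOIN keeps every row from `enrollments`; unmatched rows get NULL for `students`'s columns.
Matching on s.stu_id = e.stu_id. A NULL in a compared column never satisfies the condition.
- s (stu_id=6) pairs with 1 row(s) of e.
- s (stu_id=3) has no partner in e.
- s (stu_id=3) has no partner in e.
- s (stu_id=7) pairs with 2 row(s) of e.
- s (stu_id=5) has no partner in e.
- s (stu_id=NULL) has no partner in e.
- s (stu_id=9) pairs with 1 row(s) of e.
- s (stu_id=3) has no partner in e.
- s (stu_id=7) pairs with 2 row(s) of e.
- plus 5 unmatched e row(s), each kept with NULL s columns.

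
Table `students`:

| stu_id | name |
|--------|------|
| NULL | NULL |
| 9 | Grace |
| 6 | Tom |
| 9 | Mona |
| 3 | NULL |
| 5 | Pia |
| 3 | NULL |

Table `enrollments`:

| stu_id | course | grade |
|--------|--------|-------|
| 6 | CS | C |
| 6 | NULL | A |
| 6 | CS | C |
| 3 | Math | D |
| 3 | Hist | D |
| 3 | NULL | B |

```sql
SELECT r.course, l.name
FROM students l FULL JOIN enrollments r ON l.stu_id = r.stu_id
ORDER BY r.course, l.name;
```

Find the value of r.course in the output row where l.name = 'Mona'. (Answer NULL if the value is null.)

NULL

FULL OUTER JOIN keeps every row from both sides; unmatched rows get NULL for the other side's columns.
Matching on l.stu_id = r.stu_id. A NULL in a compared column never satisfies the condition.
- l[0] stu_id=NULL → no match; kept with NULLs on the r side.
- l[1] stu_id=9 → no match; kept with NULLs on the r side.
- l[2] stu_id=6 → 3 match(es) in r → 3 row(s).
- l[3] stu_id=9 → no match; kept with NULLs on the r side.
- l[4] stu_id=3 → 3 match(es) in r → 3 row(s).
- l[5] stu_id=5 → no match; kept with NULLs on the r side.
- l[6] stu_id=3 → 3 match(es) in r → 3 row(s).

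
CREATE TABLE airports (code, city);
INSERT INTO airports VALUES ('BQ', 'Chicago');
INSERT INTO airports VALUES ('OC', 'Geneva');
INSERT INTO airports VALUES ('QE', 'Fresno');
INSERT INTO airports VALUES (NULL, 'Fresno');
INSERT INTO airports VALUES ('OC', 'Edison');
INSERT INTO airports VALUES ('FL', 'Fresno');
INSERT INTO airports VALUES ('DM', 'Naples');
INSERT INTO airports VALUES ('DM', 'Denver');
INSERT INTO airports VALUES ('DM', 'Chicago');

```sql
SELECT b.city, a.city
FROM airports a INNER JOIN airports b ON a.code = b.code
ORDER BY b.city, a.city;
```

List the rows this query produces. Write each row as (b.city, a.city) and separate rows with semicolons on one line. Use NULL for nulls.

(Chicago, Chicago); (Chicago, Chicago); (Chicago, Denver); (Chicago, Naples); (Denver, Chicago); (Denver, Denver); (Denver, Naples); (Edison, Edison); (Edison, Geneva); (Fresno, Fresno); (Fresno, Fresno); (Geneva, Edison); (Geneva, Geneva); (Naples, Chicago); (Naples, Denver); (Naples, Naples)

INNER JOIN keeps only pairs where the ON condition holds.
Matching on a.code = b.code. A NULL in a compared column never satisfies the condition.
Matched pairs: 16.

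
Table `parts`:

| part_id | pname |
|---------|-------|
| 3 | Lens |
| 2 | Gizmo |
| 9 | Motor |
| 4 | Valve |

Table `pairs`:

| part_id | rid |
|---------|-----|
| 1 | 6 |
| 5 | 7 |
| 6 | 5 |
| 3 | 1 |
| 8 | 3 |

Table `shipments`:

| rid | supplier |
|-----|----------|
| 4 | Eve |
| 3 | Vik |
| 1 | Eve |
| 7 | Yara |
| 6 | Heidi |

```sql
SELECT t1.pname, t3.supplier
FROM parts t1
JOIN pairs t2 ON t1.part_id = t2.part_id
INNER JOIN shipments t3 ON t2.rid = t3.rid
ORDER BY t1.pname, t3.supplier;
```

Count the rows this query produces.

Evaluate left to right. First `parts t1 INNER JOIN pairs t2` on part_id: 1 row(s).
Then INNER JOIN `shipments t3` on rid: keep only rows whose t2.rid appears in t3.
Result: 1 row(s).

1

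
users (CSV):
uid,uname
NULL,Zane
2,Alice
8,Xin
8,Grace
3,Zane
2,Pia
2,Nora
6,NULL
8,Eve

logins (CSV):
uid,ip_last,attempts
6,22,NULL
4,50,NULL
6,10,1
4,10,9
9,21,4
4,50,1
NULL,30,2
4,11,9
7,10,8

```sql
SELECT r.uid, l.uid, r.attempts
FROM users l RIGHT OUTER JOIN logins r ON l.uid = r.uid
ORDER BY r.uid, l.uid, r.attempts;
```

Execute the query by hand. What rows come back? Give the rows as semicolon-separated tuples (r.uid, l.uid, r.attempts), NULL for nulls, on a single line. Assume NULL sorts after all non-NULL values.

RIGHT JOIN keeps every row from `logins`; unmatched rows get NULL for `users`'s columns.
Matching on l.uid = r.uid. A NULL in a compared column never satisfies the condition.
- uid=NULL: no matching r row.
- uid=2: no matching r row.
- uid=8: no matching r row.
- uid=8: no matching r row.
- uid=3: no matching r row.
- uid=2: no matching r row.
- uid=2: no matching r row.
- uid=6: 2 matching r row(s), so 2 row(s) emitted.
- uid=8: no matching r row.
- 7 r row(s) had no l match → kept, l columns NULL.
After projecting and ordering:
r.uid | l.uid | r.attempts
4 | NULL | 1
4 | NULL | 9
4 | NULL | 9
4 | NULL | NULL
6 | 6 | 1
6 | 6 | NULL
7 | NULL | 8
9 | NULL | 4
NULL | NULL | 2

(4, NULL, 1); (4, NULL, 9); (4, NULL, 9); (4, NULL, NULL); (6, 6, 1); (6, 6, NULL); (7, NULL, 8); (9, NULL, 4); (NULL, NULL, 2)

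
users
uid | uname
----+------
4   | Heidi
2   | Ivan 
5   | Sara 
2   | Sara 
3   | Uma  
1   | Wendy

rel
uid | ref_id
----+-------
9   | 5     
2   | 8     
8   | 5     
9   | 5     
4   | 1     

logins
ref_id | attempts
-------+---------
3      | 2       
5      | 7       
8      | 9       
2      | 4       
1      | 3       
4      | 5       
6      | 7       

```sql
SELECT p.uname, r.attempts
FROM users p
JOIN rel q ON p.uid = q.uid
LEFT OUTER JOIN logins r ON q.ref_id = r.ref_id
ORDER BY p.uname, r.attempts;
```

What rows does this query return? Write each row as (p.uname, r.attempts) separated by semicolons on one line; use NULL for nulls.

Evaluate left to right. First `users p INNER JOIN rel q` on uid: 3 row(s).
Then LEFT JOIN `logins r` on ref_id: each of those 3 rows is kept; rows whose q.ref_id has no match in r get NULL for r's columns.

(Heidi, 3); (Ivan, 9); (Sara, 9)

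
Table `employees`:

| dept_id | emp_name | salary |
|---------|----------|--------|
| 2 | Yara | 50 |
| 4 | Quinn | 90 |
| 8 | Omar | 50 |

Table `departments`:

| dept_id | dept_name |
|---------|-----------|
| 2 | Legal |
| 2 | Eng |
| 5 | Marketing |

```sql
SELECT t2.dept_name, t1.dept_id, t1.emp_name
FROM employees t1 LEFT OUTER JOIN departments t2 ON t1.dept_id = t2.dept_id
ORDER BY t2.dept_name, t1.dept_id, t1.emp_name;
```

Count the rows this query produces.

LEFT JOIN keeps every row from `employees`; unmatched rows get NULL for `departments`'s columns.
Matching on t1.dept_id = t2.dept_id.
Matched pairs: 2; unmatched t1 rows kept: 2.
Total: 2 matched + 2 padded = 4 rows.

4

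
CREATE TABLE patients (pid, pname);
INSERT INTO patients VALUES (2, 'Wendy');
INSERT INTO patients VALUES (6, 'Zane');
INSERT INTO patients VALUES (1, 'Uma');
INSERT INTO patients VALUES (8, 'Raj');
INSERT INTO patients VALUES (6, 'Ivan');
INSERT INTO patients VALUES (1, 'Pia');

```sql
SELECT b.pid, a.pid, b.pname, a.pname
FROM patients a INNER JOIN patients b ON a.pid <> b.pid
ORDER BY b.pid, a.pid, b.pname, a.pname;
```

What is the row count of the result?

INNER JOIN keeps only pairs where the ON condition holds.
Matching on a.pid <> b.pid.
Matched pairs: 26.
Total: 26 rows.

26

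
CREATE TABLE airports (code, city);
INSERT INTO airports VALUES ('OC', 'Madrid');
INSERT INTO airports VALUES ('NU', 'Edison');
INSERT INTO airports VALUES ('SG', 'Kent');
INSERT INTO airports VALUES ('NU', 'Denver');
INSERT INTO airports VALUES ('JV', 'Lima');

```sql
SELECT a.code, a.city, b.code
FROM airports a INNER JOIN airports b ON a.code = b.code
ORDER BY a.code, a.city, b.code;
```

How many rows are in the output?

7

INNER JOIN keeps only pairs where the ON condition holds.
Matching on a.code = b.code.
- a[0] code=OC → 1 match(es) in b → 1 row(s).
- a[1] code=NU → 2 match(es) in b → 2 row(s).
- a[2] code=SG → 1 match(es) in b → 1 row(s).
- a[3] code=NU → 2 match(es) in b → 2 row(s).
- a[4] code=JV → 1 match(es) in b → 1 row(s).
Total: 7 rows.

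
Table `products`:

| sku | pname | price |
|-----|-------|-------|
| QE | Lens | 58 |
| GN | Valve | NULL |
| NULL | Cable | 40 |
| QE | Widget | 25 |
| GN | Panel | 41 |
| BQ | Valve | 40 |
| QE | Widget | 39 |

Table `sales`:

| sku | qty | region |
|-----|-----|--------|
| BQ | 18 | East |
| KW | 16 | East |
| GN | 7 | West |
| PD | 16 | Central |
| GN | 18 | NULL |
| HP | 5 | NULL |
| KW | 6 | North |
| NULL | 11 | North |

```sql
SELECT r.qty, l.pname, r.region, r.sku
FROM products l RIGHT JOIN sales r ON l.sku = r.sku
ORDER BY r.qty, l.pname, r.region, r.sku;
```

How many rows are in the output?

10

RIGHT JOIN keeps every row from `sales`; unmatched rows get NULL for `products`'s columns.
Matching on l.sku = r.sku. A NULL in a compared column never satisfies the condition.
- sku=QE: no matching r row.
- sku=GN: 2 matching r row(s), so 2 row(s) emitted.
- sku=NULL: no matching r row.
- sku=QE: no matching r row.
- sku=GN: 2 matching r row(s), so 2 row(s) emitted.
- sku=BQ: 1 matching r row(s), so 1 row(s) emitted.
- sku=QE: no matching r row.
- plus 5 unmatched r row(s), each kept with NULL l columns.
Total: 5 matched + 5 padded = 10 rows.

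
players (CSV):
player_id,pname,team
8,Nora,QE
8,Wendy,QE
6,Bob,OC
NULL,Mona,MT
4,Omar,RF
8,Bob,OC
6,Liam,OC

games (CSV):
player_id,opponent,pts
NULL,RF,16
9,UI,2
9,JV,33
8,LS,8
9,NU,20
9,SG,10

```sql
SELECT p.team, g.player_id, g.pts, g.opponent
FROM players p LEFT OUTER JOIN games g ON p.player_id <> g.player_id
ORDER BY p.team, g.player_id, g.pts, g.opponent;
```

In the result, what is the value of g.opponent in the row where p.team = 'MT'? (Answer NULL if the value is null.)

NULL

LEFT JOIN keeps every row from `players`; unmatched rows get NULL for `games`'s columns.
Matching on p.player_id <> g.player_id. A NULL in a compared column never satisfies the condition.
- p row (player_id=8): matches 4 g row(s) → 4 output row(s).
- p row (player_id=8): matches 4 g row(s) → 4 output row(s).
- p row (player_id=6): matches 5 g row(s) → 5 output row(s).
- p row (player_id=NULL): no match → kept, g columns NULL.
- p row (player_id=4): matches 5 g row(s) → 5 output row(s).
- p row (player_id=8): matches 4 g row(s) → 4 output row(s).
- p row (player_id=6): matches 5 g row(s) → 5 output row(s).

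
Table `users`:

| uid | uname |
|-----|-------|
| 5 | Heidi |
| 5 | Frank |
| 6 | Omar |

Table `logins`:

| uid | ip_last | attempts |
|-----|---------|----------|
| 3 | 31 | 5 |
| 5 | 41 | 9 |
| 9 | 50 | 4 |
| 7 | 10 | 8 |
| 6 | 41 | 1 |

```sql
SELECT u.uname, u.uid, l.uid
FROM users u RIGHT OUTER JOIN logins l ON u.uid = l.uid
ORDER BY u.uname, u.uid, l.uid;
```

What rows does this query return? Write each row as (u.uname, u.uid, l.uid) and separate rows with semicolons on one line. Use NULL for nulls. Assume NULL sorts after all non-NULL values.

RIGHT JOIN keeps every row from `logins`; unmatched rows get NULL for `users`'s columns.
Matching on u.uid = l.uid.
- uid=5: 1 matching l row(s), so 1 row(s) emitted.
- uid=5: 1 matching l row(s), so 1 row(s) emitted.
- uid=6: 1 matching l row(s), so 1 row(s) emitted.
- 3 row(s) from l found no u partner → padded with NULL.
After projecting and ordering:
u.uname | u.uid | l.uid
Frank | 5 | 5
Heidi | 5 | 5
Omar | 6 | 6
NULL | NULL | 3
NULL | NULL | 7
NULL | NULL | 9

(Frank, 5, 5); (Heidi, 5, 5); (Omar, 6, 6); (NULL, NULL, 3); (NULL, NULL, 7); (NULL, NULL, 9)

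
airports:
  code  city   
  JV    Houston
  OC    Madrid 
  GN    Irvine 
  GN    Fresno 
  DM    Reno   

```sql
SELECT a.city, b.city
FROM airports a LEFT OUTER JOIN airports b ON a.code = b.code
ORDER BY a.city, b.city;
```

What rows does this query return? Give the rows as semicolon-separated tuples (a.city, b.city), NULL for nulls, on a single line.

(Fresno, Fresno); (Fresno, Irvine); (Houston, Houston); (Irvine, Fresno); (Irvine, Irvine); (Madrid, Madrid); (Reno, Reno)

LEFT JOIN keeps every row from `airports a`; unmatched rows get NULL for `airports b`'s columns.
Matching on a.code = b.code.
Matched pairs: 7; unmatched a rows kept: 0.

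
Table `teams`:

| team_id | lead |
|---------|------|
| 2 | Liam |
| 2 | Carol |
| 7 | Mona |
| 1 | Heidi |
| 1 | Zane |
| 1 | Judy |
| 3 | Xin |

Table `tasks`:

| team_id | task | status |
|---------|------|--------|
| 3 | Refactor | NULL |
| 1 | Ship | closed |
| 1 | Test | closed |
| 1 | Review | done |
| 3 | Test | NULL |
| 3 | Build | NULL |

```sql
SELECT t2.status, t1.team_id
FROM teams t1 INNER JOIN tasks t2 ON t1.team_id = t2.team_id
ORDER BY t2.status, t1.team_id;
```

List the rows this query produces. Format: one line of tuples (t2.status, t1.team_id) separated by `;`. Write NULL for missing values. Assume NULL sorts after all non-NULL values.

INNER JOIN keeps only pairs where the ON condition holds.
Matching on t1.team_id = t2.team_id.
Matched pairs: 12.

(closed, 1); (closed, 1); (closed, 1); (closed, 1); (closed, 1); (closed, 1); (done, 1); (done, 1); (done, 1); (NULL, 3); (NULL, 3); (NULL, 3)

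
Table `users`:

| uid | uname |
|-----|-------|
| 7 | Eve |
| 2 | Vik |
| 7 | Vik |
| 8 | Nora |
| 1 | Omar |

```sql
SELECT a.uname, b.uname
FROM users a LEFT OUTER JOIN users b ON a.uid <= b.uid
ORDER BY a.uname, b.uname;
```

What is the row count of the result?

16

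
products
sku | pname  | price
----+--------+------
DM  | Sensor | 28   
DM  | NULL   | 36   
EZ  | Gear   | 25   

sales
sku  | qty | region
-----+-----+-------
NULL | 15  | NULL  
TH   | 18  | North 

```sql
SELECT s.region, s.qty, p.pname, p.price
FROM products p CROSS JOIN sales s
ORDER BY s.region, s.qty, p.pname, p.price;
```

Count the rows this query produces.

CROSS JOIN pairs every row of `products` with every row of `sales`: 3 × 2 = 6 rows.

6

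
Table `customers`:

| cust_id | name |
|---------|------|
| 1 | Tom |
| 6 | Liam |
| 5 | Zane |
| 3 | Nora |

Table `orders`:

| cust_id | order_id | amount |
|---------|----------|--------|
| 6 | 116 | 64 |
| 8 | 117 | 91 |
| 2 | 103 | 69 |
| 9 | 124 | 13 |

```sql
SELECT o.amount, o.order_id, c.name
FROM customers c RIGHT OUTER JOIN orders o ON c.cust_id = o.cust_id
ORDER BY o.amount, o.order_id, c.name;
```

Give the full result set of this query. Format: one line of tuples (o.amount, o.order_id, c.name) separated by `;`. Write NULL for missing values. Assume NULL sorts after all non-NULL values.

(13, 124, NULL); (64, 116, Liam); (69, 103, NULL); (91, 117, NULL)

RIGHT JOIN keeps every row from `orders`; unmatched rows get NULL for `customers`'s columns.
Matching on c.cust_id = o.cust_id.
- c[0] cust_id=1 → no match.
- c[1] cust_id=6 → 1 match(es) in o → 1 row(s).
- c[2] cust_id=5 → no match.
- c[3] cust_id=3 → no match.
- 3 o row(s) had no c match → kept, c columns NULL.
After projecting and ordering:
o.amount | o.order_id | c.name
13 | 124 | NULL
64 | 116 | Liam
69 | 103 | NULL
91 | 117 | NULL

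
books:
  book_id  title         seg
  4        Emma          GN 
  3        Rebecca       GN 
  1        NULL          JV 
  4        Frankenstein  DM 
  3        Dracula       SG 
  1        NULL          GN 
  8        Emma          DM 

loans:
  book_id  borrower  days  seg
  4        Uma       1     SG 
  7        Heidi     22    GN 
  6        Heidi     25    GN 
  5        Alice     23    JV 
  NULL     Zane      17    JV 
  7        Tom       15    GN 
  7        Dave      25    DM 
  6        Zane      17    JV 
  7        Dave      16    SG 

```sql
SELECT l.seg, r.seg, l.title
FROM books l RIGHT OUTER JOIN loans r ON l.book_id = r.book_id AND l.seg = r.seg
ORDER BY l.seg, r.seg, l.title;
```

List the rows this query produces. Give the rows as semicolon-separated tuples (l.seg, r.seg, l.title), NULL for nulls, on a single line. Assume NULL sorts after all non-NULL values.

RIGHT JOIN keeps every row from `loans`; unmatched rows get NULL for `books`'s columns.
Matching on l.book_id = r.book_id AND l.seg = r.seg. A NULL in a compared column never satisfies the condition.
Matched pairs: 0; unmatched r rows kept: 9.

(NULL, DM, NULL); (NULL, GN, NULL); (NULL, GN, NULL); (NULL, GN, NULL); (NULL, JV, NULL); (NULL, JV, NULL); (NULL, JV, NULL); (NULL, SG, NULL); (NULL, SG, NULL)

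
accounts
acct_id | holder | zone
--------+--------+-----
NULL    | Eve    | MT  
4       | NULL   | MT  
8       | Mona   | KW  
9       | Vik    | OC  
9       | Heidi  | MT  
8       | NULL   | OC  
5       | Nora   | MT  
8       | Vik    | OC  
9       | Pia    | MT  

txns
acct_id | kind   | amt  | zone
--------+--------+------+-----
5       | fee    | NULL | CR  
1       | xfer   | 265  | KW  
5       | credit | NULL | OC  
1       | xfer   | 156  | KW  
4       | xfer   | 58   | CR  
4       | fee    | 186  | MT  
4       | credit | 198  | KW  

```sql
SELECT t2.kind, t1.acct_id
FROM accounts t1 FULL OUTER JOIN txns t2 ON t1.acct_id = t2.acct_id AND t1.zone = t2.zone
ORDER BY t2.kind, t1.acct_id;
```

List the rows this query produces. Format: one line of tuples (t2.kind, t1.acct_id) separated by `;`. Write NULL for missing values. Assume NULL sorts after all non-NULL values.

(credit, NULL); (credit, NULL); (fee, 4); (fee, NULL); (xfer, NULL); (xfer, NULL); (xfer, NULL); (NULL, 5); (NULL, 8); (NULL, 8); (NULL, 8); (NULL, 9); (NULL, 9); (NULL, 9); (NULL, NULL)

FULL OUTER JOIN keeps every row from both sides; unmatched rows get NULL for the other side's columns.
Matching on t1.acct_id = t2.acct_id AND t1.zone = t2.zone. A NULL in a compared column never satisfies the condition.
- t1 (acct_id=NULL, zone=MT) has no partner → padded with NULL.
- t1 (acct_id=4, zone=MT) pairs with 1 row(s) of t2.
- t1 (acct_id=8, zone=KW) has no partner → padded with NULL.
- t1 (acct_id=9, zone=OC) has no partner → padded with NULL.
- t1 (acct_id=9, zone=MT) has no partner → padded with NULL.
- t1 (acct_id=8, zone=OC) has no partner → padded with NULL.
- t1 (acct_id=5, zone=MT) has no partner → padded with NULL.
- t1 (acct_id=8, zone=OC) has no partner → padded with NULL.
- t1 (acct_id=9, zone=MT) has no partner → padded with NULL.
- 6 t2 row(s) had no t1 match → kept, t1 columns NULL.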